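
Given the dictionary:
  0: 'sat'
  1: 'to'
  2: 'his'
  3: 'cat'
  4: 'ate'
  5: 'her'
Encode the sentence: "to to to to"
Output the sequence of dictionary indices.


Look up each word in the dictionary:
  'to' -> 1
  'to' -> 1
  'to' -> 1
  'to' -> 1

Encoded: [1, 1, 1, 1]


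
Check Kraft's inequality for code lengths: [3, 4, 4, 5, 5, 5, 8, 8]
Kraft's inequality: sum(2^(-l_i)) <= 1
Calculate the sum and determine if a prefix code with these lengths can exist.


Sum = 2^(-3) + 2^(-4) + 2^(-4) + 2^(-5) + 2^(-5) + 2^(-5) + 2^(-8) + 2^(-8)
    = 0.125 + 0.0625 + 0.0625 + 0.03125 + 0.03125 + 0.03125 + 0.00390625 + 0.00390625
    = 90/256 = 0.3515625
Since 0.3515625 <= 1, Kraft's inequality IS satisfied.
A prefix code with these lengths CAN exist.

Kraft sum = 0.3515625. Satisfied.


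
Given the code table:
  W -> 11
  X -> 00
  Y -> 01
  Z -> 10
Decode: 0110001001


Decoding:
01 -> Y
10 -> Z
00 -> X
10 -> Z
01 -> Y


Result: YZXZY


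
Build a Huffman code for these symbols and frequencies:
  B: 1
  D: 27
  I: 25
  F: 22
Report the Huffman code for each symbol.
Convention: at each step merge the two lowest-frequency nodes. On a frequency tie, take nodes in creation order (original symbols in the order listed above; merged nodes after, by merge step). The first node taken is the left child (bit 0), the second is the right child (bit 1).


Huffman tree construction:
Step 1: Merge B(1) + F(22) = 23
Step 2: Merge (B+F)(23) + I(25) = 48
Step 3: Merge D(27) + ((B+F)+I)(48) = 75
Read each symbol's code off the tree from the root (left child = 0, right child = 1).

Codes:
  B: 100 (length 3)
  D: 0 (length 1)
  I: 11 (length 2)
  F: 101 (length 3)
Average code length: 146/75 = 1.9467 bits/symbol


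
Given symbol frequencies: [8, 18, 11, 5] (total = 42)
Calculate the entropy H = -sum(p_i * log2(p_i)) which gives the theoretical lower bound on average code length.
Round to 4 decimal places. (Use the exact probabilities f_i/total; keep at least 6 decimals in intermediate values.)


Per-symbol terms -p_i * log2(p_i) with p_i = f_i/42:
  p = 8/42 = 0.190476: log2(p) = -2.392317, -p*log2(p) = 0.455680
  p = 18/42 = 0.428571: log2(p) = -1.222392, -p*log2(p) = 0.523882
  p = 11/42 = 0.261905: log2(p) = -1.932886, -p*log2(p) = 0.506232
  p = 5/42 = 0.119048: log2(p) = -3.070389, -p*log2(p) = 0.365523
H = 0.455680 + 0.523882 + 0.506232 + 0.365523 = 1.851317

H = 1.8513 bits/symbol


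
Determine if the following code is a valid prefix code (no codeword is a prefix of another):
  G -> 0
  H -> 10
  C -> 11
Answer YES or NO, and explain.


Checking each pair (does one codeword prefix another?):
  G='0' vs H='10': no prefix
  G='0' vs C='11': no prefix
  H='10' vs G='0': no prefix
  H='10' vs C='11': no prefix
  C='11' vs G='0': no prefix
  C='11' vs H='10': no prefix
No violation found over all pairs.

YES -- this is a valid prefix code. No codeword is a prefix of any other codeword.


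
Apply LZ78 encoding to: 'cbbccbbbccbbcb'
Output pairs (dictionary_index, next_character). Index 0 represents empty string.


LZ78 encoding steps:
Dictionary: {0: ''}
Step 1: w='' (idx 0), next='c' -> output (0, 'c'), add 'c' as idx 1
Step 2: w='' (idx 0), next='b' -> output (0, 'b'), add 'b' as idx 2
Step 3: w='b' (idx 2), next='c' -> output (2, 'c'), add 'bc' as idx 3
Step 4: w='c' (idx 1), next='b' -> output (1, 'b'), add 'cb' as idx 4
Step 5: w='b' (idx 2), next='b' -> output (2, 'b'), add 'bb' as idx 5
Step 6: w='c' (idx 1), next='c' -> output (1, 'c'), add 'cc' as idx 6
Step 7: w='bb' (idx 5), next='c' -> output (5, 'c'), add 'bbc' as idx 7
Step 8: w='b' (idx 2), end of input -> output (2, '')


Encoded: [(0, 'c'), (0, 'b'), (2, 'c'), (1, 'b'), (2, 'b'), (1, 'c'), (5, 'c'), (2, '')]


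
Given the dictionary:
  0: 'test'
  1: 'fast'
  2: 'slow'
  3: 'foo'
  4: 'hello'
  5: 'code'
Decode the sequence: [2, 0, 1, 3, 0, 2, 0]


Look up each index in the dictionary:
  2 -> 'slow'
  0 -> 'test'
  1 -> 'fast'
  3 -> 'foo'
  0 -> 'test'
  2 -> 'slow'
  0 -> 'test'

Decoded: "slow test fast foo test slow test"


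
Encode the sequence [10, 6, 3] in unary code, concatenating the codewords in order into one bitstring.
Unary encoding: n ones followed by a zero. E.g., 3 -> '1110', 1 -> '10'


Encode each number as n ones followed by a terminating 0:
  10 -> 11111111110 (11 bits)
  6 -> 1111110 (7 bits)
  3 -> 1110 (4 bits)
Total length = 11 + 7 + 4 = 22 bits.

Unary([10, 6, 3]) = 1111111111011111101110 (22 bits)


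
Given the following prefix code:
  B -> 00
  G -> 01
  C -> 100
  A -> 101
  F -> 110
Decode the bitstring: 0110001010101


Decoding step by step:
Bits 01 -> G
Bits 100 -> C
Bits 01 -> G
Bits 01 -> G
Bits 01 -> G
Bits 01 -> G


Decoded message: GCGGGG


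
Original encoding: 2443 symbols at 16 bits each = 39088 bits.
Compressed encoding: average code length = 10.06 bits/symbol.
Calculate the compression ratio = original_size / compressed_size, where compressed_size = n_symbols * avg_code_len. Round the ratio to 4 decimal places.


original_size = n_symbols * orig_bits = 2443 * 16 = 39088 bits
compressed_size = n_symbols * avg_code_len = 2443 * 10.06 = 24576.58 bits
ratio = original_size / compressed_size = 39088 / 24576.58 = 1.5905

Compression ratio = 1.5905


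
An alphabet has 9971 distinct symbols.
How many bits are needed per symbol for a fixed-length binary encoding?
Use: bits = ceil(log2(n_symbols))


log2(9971) = 13.2835
Bracket: 2^13 = 8192 < 9971 <= 2^14 = 16384
So ceil(log2(9971)) = 14

bits = ceil(log2(9971)) = ceil(13.2835) = 14 bits


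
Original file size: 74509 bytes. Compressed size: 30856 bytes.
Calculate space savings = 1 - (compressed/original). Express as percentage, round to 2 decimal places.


ratio = compressed/original = 30856/74509 = 0.414124
savings = 1 - ratio = 1 - 0.414124 = 0.585876
as a percentage: 0.585876 * 100 = 58.59%

Space savings = 1 - 30856/74509 = 58.59%


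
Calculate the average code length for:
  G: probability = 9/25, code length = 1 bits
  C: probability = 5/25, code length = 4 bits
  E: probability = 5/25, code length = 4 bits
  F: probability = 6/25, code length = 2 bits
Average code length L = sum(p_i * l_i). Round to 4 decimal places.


Weighted contributions p_i * l_i:
  G: (9/25) * 1 = 9/25
  C: (5/25) * 4 = 20/25
  E: (5/25) * 4 = 20/25
  F: (6/25) * 2 = 12/25
Sum = (9 + 20 + 20 + 12)/25 = 61/25

L = 61/25 = 2.4400 bits/symbol


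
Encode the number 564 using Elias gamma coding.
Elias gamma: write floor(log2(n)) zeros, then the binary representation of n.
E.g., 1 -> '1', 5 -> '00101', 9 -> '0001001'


num_bits = floor(log2(564)) + 1 = 10
leading_zeros = num_bits - 1 = 9
binary(564) = 1000110100

Elias gamma(564) = '000000000' + '1000110100' = 0000000001000110100 (19 bits)


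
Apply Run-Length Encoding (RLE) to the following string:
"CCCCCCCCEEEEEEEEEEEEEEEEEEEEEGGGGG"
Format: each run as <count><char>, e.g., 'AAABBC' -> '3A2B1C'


Scanning runs left to right:
  i=0: run of 'C' x 8 -> '8C'
  i=8: run of 'E' x 21 -> '21E'
  i=29: run of 'G' x 5 -> '5G'

RLE = 8C21E5G


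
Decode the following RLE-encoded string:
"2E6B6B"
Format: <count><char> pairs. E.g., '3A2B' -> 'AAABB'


Expanding each <count><char> pair:
  2E -> 'EE'
  6B -> 'BBBBBB'
  6B -> 'BBBBBB'

Decoded = EEBBBBBBBBBBBB


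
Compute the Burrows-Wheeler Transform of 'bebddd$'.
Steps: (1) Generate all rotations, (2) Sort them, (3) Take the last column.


Rotations (sorted):
  0: $bebddd -> last char: d
  1: bddd$be -> last char: e
  2: bebddd$ -> last char: $
  3: d$bebdd -> last char: d
  4: dd$bebd -> last char: d
  5: ddd$beb -> last char: b
  6: ebddd$b -> last char: b


BWT = de$ddbb


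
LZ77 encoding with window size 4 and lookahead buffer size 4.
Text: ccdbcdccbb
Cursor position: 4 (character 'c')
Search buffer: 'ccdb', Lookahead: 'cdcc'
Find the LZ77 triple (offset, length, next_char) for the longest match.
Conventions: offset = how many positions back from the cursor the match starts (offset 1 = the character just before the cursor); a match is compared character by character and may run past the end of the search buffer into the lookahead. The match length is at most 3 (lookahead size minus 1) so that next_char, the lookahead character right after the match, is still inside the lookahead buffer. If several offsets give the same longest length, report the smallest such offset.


Try each offset into the search buffer:
  offset=1 (pos 3, char 'b'): match length 0
  offset=2 (pos 2, char 'd'): match length 0
  offset=3 (pos 1, char 'c'): match length 2
  offset=4 (pos 0, char 'c'): match length 1
Longest match has length 2 at offset 3.
next_char = character at position 4 + 2 = 6 -> 'c'

Best match: offset=3, length=2 (matching 'cd' starting at position 1)
LZ77 triple: (3, 2, 'c')


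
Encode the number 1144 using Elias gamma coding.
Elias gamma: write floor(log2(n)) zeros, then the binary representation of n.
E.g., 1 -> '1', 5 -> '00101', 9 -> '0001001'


num_bits = floor(log2(1144)) + 1 = 11
leading_zeros = num_bits - 1 = 10
binary(1144) = 10001111000

Elias gamma(1144) = '0000000000' + '10001111000' = 000000000010001111000 (21 bits)


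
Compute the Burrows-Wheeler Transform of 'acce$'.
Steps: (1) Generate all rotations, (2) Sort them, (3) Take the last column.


Rotations (sorted):
  0: $acce -> last char: e
  1: acce$ -> last char: $
  2: cce$a -> last char: a
  3: ce$ac -> last char: c
  4: e$acc -> last char: c


BWT = e$acc


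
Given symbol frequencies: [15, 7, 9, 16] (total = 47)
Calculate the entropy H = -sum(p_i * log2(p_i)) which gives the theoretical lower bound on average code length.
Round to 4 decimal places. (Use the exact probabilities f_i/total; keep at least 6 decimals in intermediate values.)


Per-symbol terms -p_i * log2(p_i) with p_i = f_i/47:
  p = 15/47 = 0.319149: log2(p) = -1.647698, -p*log2(p) = 0.525861
  p = 7/47 = 0.148936: log2(p) = -2.747234, -p*log2(p) = 0.409163
  p = 9/47 = 0.191489: log2(p) = -2.384664, -p*log2(p) = 0.456638
  p = 16/47 = 0.340426: log2(p) = -1.554589, -p*log2(p) = 0.529222
H = 0.525861 + 0.409163 + 0.456638 + 0.529222 = 1.920884

H = 1.9209 bits/symbol


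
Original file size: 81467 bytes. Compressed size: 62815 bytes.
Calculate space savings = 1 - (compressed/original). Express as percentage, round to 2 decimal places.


ratio = compressed/original = 62815/81467 = 0.771048
savings = 1 - ratio = 1 - 0.771048 = 0.228952
as a percentage: 0.228952 * 100 = 22.9%

Space savings = 1 - 62815/81467 = 22.9%


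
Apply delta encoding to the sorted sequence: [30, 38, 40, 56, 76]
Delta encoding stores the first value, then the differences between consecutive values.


First value: 30
Deltas:
  38 - 30 = 8
  40 - 38 = 2
  56 - 40 = 16
  76 - 56 = 20


Delta encoded: [30, 8, 2, 16, 20]


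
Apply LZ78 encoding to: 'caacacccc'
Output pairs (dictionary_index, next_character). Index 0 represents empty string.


LZ78 encoding steps:
Dictionary: {0: ''}
Step 1: w='' (idx 0), next='c' -> output (0, 'c'), add 'c' as idx 1
Step 2: w='' (idx 0), next='a' -> output (0, 'a'), add 'a' as idx 2
Step 3: w='a' (idx 2), next='c' -> output (2, 'c'), add 'ac' as idx 3
Step 4: w='ac' (idx 3), next='c' -> output (3, 'c'), add 'acc' as idx 4
Step 5: w='c' (idx 1), next='c' -> output (1, 'c'), add 'cc' as idx 5


Encoded: [(0, 'c'), (0, 'a'), (2, 'c'), (3, 'c'), (1, 'c')]


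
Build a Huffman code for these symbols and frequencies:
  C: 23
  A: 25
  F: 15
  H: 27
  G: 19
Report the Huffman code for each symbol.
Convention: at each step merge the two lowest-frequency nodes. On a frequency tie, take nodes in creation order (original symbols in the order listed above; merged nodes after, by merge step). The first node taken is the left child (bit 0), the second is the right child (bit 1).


Huffman tree construction:
Step 1: Merge F(15) + G(19) = 34
Step 2: Merge C(23) + A(25) = 48
Step 3: Merge H(27) + (F+G)(34) = 61
Step 4: Merge (C+A)(48) + (H+(F+G))(61) = 109
Read each symbol's code off the tree from the root (left child = 0, right child = 1).

Codes:
  C: 00 (length 2)
  A: 01 (length 2)
  F: 110 (length 3)
  H: 10 (length 2)
  G: 111 (length 3)
Average code length: 252/109 = 2.3119 bits/symbol


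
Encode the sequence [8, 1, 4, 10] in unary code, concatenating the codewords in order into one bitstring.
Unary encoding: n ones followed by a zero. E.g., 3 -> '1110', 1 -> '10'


Encode each number as n ones followed by a terminating 0:
  8 -> 111111110 (9 bits)
  1 -> 10 (2 bits)
  4 -> 11110 (5 bits)
  10 -> 11111111110 (11 bits)
Total length = 9 + 2 + 5 + 11 = 27 bits.

Unary([8, 1, 4, 10]) = 111111110101111011111111110 (27 bits)


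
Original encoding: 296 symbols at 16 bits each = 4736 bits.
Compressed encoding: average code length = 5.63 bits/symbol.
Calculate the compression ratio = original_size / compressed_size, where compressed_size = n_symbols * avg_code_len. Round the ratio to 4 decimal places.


original_size = n_symbols * orig_bits = 296 * 16 = 4736 bits
compressed_size = n_symbols * avg_code_len = 296 * 5.63 = 1666.48 bits
ratio = original_size / compressed_size = 4736 / 1666.48 = 2.8419

Compression ratio = 2.8419


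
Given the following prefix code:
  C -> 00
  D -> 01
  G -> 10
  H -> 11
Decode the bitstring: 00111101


Decoding step by step:
Bits 00 -> C
Bits 11 -> H
Bits 11 -> H
Bits 01 -> D


Decoded message: CHHD


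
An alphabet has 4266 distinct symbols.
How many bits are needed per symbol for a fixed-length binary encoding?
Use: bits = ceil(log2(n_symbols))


log2(4266) = 12.0587
Bracket: 2^12 = 4096 < 4266 <= 2^13 = 8192
So ceil(log2(4266)) = 13

bits = ceil(log2(4266)) = ceil(12.0587) = 13 bits


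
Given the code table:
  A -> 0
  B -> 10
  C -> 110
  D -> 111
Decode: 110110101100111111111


Decoding:
110 -> C
110 -> C
10 -> B
110 -> C
0 -> A
111 -> D
111 -> D
111 -> D


Result: CCBCADDD


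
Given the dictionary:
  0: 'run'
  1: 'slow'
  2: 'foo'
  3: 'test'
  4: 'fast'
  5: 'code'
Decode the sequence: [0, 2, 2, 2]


Look up each index in the dictionary:
  0 -> 'run'
  2 -> 'foo'
  2 -> 'foo'
  2 -> 'foo'

Decoded: "run foo foo foo"


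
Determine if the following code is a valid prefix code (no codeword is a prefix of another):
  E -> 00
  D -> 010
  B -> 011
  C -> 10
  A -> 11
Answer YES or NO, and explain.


Checking each pair (does one codeword prefix another?):
  E='00' vs D='010': no prefix
  E='00' vs B='011': no prefix
  E='00' vs C='10': no prefix
  E='00' vs A='11': no prefix
  D='010' vs E='00': no prefix
  D='010' vs B='011': no prefix
  D='010' vs C='10': no prefix
  D='010' vs A='11': no prefix
  B='011' vs E='00': no prefix
  B='011' vs D='010': no prefix
  B='011' vs C='10': no prefix
  B='011' vs A='11': no prefix
  C='10' vs E='00': no prefix
  C='10' vs D='010': no prefix
  C='10' vs B='011': no prefix
  C='10' vs A='11': no prefix
  A='11' vs E='00': no prefix
  A='11' vs D='010': no prefix
  A='11' vs B='011': no prefix
  A='11' vs C='10': no prefix
No violation found over all pairs.

YES -- this is a valid prefix code. No codeword is a prefix of any other codeword.


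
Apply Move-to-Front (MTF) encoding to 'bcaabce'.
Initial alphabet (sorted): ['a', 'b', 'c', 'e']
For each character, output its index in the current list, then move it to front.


MTF encoding:
'b': index 1 in ['a', 'b', 'c', 'e'] -> ['b', 'a', 'c', 'e']
'c': index 2 in ['b', 'a', 'c', 'e'] -> ['c', 'b', 'a', 'e']
'a': index 2 in ['c', 'b', 'a', 'e'] -> ['a', 'c', 'b', 'e']
'a': index 0 in ['a', 'c', 'b', 'e'] -> ['a', 'c', 'b', 'e']
'b': index 2 in ['a', 'c', 'b', 'e'] -> ['b', 'a', 'c', 'e']
'c': index 2 in ['b', 'a', 'c', 'e'] -> ['c', 'b', 'a', 'e']
'e': index 3 in ['c', 'b', 'a', 'e'] -> ['e', 'c', 'b', 'a']


Output: [1, 2, 2, 0, 2, 2, 3]


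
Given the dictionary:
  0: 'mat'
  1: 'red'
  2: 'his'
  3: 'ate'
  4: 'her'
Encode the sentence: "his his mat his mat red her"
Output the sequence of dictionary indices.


Look up each word in the dictionary:
  'his' -> 2
  'his' -> 2
  'mat' -> 0
  'his' -> 2
  'mat' -> 0
  'red' -> 1
  'her' -> 4

Encoded: [2, 2, 0, 2, 0, 1, 4]


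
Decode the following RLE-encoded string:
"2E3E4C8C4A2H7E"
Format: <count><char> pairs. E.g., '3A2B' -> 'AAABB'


Expanding each <count><char> pair:
  2E -> 'EE'
  3E -> 'EEE'
  4C -> 'CCCC'
  8C -> 'CCCCCCCC'
  4A -> 'AAAA'
  2H -> 'HH'
  7E -> 'EEEEEEE'

Decoded = EEEEECCCCCCCCCCCCAAAAHHEEEEEEE


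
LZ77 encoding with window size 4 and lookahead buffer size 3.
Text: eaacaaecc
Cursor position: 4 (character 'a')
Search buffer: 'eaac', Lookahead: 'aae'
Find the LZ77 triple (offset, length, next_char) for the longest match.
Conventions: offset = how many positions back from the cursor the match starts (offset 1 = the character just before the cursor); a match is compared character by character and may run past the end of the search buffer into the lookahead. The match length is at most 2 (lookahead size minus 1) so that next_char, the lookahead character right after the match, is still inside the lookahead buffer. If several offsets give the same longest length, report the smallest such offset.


Try each offset into the search buffer:
  offset=1 (pos 3, char 'c'): match length 0
  offset=2 (pos 2, char 'a'): match length 1
  offset=3 (pos 1, char 'a'): match length 2
  offset=4 (pos 0, char 'e'): match length 0
Longest match has length 2 at offset 3.
next_char = character at position 4 + 2 = 6 -> 'e'

Best match: offset=3, length=2 (matching 'aa' starting at position 1)
LZ77 triple: (3, 2, 'e')


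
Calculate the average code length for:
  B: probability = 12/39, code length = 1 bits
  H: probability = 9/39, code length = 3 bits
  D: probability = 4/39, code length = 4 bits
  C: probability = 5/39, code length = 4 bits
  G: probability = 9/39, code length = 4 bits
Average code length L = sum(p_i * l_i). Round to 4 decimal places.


Weighted contributions p_i * l_i:
  B: (12/39) * 1 = 12/39
  H: (9/39) * 3 = 27/39
  D: (4/39) * 4 = 16/39
  C: (5/39) * 4 = 20/39
  G: (9/39) * 4 = 36/39
Sum = (12 + 27 + 16 + 20 + 36)/39 = 111/39

L = 111/39 = 2.8462 bits/symbol


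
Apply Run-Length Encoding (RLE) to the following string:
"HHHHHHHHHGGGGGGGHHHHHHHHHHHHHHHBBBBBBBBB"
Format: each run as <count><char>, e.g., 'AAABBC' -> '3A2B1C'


Scanning runs left to right:
  i=0: run of 'H' x 9 -> '9H'
  i=9: run of 'G' x 7 -> '7G'
  i=16: run of 'H' x 15 -> '15H'
  i=31: run of 'B' x 9 -> '9B'

RLE = 9H7G15H9B


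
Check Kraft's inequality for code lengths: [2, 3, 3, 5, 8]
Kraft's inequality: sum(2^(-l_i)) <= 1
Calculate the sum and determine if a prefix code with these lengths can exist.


Sum = 2^(-2) + 2^(-3) + 2^(-3) + 2^(-5) + 2^(-8)
    = 0.25 + 0.125 + 0.125 + 0.03125 + 0.00390625
    = 137/256 = 0.53515625
Since 0.53515625 <= 1, Kraft's inequality IS satisfied.
A prefix code with these lengths CAN exist.

Kraft sum = 0.53515625. Satisfied.


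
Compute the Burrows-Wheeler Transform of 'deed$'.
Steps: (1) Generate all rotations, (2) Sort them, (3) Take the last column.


Rotations (sorted):
  0: $deed -> last char: d
  1: d$dee -> last char: e
  2: deed$ -> last char: $
  3: ed$de -> last char: e
  4: eed$d -> last char: d


BWT = de$ed


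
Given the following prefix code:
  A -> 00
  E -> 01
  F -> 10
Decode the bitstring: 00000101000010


Decoding step by step:
Bits 00 -> A
Bits 00 -> A
Bits 01 -> E
Bits 01 -> E
Bits 00 -> A
Bits 00 -> A
Bits 10 -> F


Decoded message: AAEEAAF


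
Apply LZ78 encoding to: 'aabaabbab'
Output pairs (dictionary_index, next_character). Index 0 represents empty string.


LZ78 encoding steps:
Dictionary: {0: ''}
Step 1: w='' (idx 0), next='a' -> output (0, 'a'), add 'a' as idx 1
Step 2: w='a' (idx 1), next='b' -> output (1, 'b'), add 'ab' as idx 2
Step 3: w='a' (idx 1), next='a' -> output (1, 'a'), add 'aa' as idx 3
Step 4: w='' (idx 0), next='b' -> output (0, 'b'), add 'b' as idx 4
Step 5: w='b' (idx 4), next='a' -> output (4, 'a'), add 'ba' as idx 5
Step 6: w='b' (idx 4), end of input -> output (4, '')


Encoded: [(0, 'a'), (1, 'b'), (1, 'a'), (0, 'b'), (4, 'a'), (4, '')]


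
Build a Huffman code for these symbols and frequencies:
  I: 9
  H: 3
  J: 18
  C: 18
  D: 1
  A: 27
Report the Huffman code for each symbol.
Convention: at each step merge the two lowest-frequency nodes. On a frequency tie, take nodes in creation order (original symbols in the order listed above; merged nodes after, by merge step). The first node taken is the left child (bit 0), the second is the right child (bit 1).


Huffman tree construction:
Step 1: Merge D(1) + H(3) = 4
Step 2: Merge (D+H)(4) + I(9) = 13
Step 3: Merge ((D+H)+I)(13) + J(18) = 31
Step 4: Merge C(18) + A(27) = 45
Step 5: Merge (((D+H)+I)+J)(31) + (C+A)(45) = 76
Read each symbol's code off the tree from the root (left child = 0, right child = 1).

Codes:
  I: 001 (length 3)
  H: 0001 (length 4)
  J: 01 (length 2)
  C: 10 (length 2)
  D: 0000 (length 4)
  A: 11 (length 2)
Average code length: 169/76 = 2.2237 bits/symbol


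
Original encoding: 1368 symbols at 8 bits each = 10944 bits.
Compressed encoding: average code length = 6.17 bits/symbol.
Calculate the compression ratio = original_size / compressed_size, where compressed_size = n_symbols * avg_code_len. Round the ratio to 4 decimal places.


original_size = n_symbols * orig_bits = 1368 * 8 = 10944 bits
compressed_size = n_symbols * avg_code_len = 1368 * 6.17 = 8440.56 bits
ratio = original_size / compressed_size = 10944 / 8440.56 = 1.2966

Compression ratio = 1.2966


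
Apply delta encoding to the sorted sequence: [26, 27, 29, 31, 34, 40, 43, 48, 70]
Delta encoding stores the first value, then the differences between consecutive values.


First value: 26
Deltas:
  27 - 26 = 1
  29 - 27 = 2
  31 - 29 = 2
  34 - 31 = 3
  40 - 34 = 6
  43 - 40 = 3
  48 - 43 = 5
  70 - 48 = 22


Delta encoded: [26, 1, 2, 2, 3, 6, 3, 5, 22]


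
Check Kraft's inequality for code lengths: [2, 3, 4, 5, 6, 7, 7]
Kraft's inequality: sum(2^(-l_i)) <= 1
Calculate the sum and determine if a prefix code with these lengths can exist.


Sum = 2^(-2) + 2^(-3) + 2^(-4) + 2^(-5) + 2^(-6) + 2^(-7) + 2^(-7)
    = 0.25 + 0.125 + 0.0625 + 0.03125 + 0.015625 + 0.0078125 + 0.0078125
    = 64/128 = 0.5
Since 0.5 <= 1, Kraft's inequality IS satisfied.
A prefix code with these lengths CAN exist.

Kraft sum = 0.5. Satisfied.


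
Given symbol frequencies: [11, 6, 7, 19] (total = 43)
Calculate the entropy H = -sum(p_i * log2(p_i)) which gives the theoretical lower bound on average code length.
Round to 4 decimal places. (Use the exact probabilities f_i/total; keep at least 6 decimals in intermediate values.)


Per-symbol terms -p_i * log2(p_i) with p_i = f_i/43:
  p = 11/43 = 0.255814: log2(p) = -1.966833, -p*log2(p) = 0.503143
  p = 6/43 = 0.139535: log2(p) = -2.841302, -p*log2(p) = 0.396461
  p = 7/43 = 0.162791: log2(p) = -2.618910, -p*log2(p) = 0.426334
  p = 19/43 = 0.441860: log2(p) = -1.178337, -p*log2(p) = 0.520661
H = 0.503143 + 0.396461 + 0.426334 + 0.520661 = 1.846599

H = 1.8466 bits/symbol


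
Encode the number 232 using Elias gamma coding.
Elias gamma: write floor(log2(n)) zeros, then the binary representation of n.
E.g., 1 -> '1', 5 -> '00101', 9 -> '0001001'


num_bits = floor(log2(232)) + 1 = 8
leading_zeros = num_bits - 1 = 7
binary(232) = 11101000

Elias gamma(232) = '0000000' + '11101000' = 000000011101000 (15 bits)


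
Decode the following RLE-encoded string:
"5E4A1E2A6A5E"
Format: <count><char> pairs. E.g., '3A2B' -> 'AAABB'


Expanding each <count><char> pair:
  5E -> 'EEEEE'
  4A -> 'AAAA'
  1E -> 'E'
  2A -> 'AA'
  6A -> 'AAAAAA'
  5E -> 'EEEEE'

Decoded = EEEEEAAAAEAAAAAAAAEEEEE


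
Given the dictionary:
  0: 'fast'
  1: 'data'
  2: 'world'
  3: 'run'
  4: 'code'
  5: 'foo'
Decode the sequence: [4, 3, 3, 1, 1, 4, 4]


Look up each index in the dictionary:
  4 -> 'code'
  3 -> 'run'
  3 -> 'run'
  1 -> 'data'
  1 -> 'data'
  4 -> 'code'
  4 -> 'code'

Decoded: "code run run data data code code"


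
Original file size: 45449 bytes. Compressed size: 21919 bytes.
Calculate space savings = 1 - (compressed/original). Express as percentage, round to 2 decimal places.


ratio = compressed/original = 21919/45449 = 0.482277
savings = 1 - ratio = 1 - 0.482277 = 0.517723
as a percentage: 0.517723 * 100 = 51.77%

Space savings = 1 - 21919/45449 = 51.77%


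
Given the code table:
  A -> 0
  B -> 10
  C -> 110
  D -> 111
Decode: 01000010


Decoding:
0 -> A
10 -> B
0 -> A
0 -> A
0 -> A
10 -> B


Result: ABAAAB


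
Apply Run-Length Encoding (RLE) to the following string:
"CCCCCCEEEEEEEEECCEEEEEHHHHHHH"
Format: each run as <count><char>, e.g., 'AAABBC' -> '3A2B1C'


Scanning runs left to right:
  i=0: run of 'C' x 6 -> '6C'
  i=6: run of 'E' x 9 -> '9E'
  i=15: run of 'C' x 2 -> '2C'
  i=17: run of 'E' x 5 -> '5E'
  i=22: run of 'H' x 7 -> '7H'

RLE = 6C9E2C5E7H


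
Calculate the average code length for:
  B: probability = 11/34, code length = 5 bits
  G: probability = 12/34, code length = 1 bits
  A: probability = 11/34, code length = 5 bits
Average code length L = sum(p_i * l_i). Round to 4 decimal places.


Weighted contributions p_i * l_i:
  B: (11/34) * 5 = 55/34
  G: (12/34) * 1 = 12/34
  A: (11/34) * 5 = 55/34
Sum = (55 + 12 + 55)/34 = 122/34

L = 122/34 = 3.5882 bits/symbol


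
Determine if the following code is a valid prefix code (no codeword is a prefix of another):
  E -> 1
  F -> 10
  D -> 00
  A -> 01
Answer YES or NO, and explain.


Checking each pair (does one codeword prefix another?):
  E='1' vs F='10': prefix -- VIOLATION

NO -- this is NOT a valid prefix code. E (1) is a prefix of F (10).


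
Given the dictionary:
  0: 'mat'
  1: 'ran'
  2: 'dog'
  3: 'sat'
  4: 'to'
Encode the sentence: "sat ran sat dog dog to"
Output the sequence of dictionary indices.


Look up each word in the dictionary:
  'sat' -> 3
  'ran' -> 1
  'sat' -> 3
  'dog' -> 2
  'dog' -> 2
  'to' -> 4

Encoded: [3, 1, 3, 2, 2, 4]


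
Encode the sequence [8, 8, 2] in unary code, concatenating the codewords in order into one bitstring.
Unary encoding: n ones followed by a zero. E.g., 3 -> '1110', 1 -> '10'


Encode each number as n ones followed by a terminating 0:
  8 -> 111111110 (9 bits)
  8 -> 111111110 (9 bits)
  2 -> 110 (3 bits)
Total length = 9 + 9 + 3 = 21 bits.

Unary([8, 8, 2]) = 111111110111111110110 (21 bits)


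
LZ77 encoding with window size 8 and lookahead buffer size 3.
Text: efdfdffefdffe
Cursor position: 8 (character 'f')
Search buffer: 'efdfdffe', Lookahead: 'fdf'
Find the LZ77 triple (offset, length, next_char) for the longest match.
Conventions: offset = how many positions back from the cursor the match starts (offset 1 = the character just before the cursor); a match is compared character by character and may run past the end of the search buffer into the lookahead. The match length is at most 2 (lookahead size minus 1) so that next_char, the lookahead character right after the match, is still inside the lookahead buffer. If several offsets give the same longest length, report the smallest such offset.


Try each offset into the search buffer:
  offset=1 (pos 7, char 'e'): match length 0
  offset=2 (pos 6, char 'f'): match length 1
  offset=3 (pos 5, char 'f'): match length 1
  offset=4 (pos 4, char 'd'): match length 0
  offset=5 (pos 3, char 'f'): match length 2
  offset=6 (pos 2, char 'd'): match length 0
  offset=7 (pos 1, char 'f'): match length 2
  offset=8 (pos 0, char 'e'): match length 0
Longest match has length 2, found at offsets 5, 7; take the smallest, offset 5.
next_char = character at position 8 + 2 = 10 -> 'f'

Best match: offset=5, length=2 (matching 'fd' starting at position 3)
LZ77 triple: (5, 2, 'f')


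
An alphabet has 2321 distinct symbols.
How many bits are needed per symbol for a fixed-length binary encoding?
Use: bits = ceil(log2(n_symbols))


log2(2321) = 11.1805
Bracket: 2^11 = 2048 < 2321 <= 2^12 = 4096
So ceil(log2(2321)) = 12

bits = ceil(log2(2321)) = ceil(11.1805) = 12 bits


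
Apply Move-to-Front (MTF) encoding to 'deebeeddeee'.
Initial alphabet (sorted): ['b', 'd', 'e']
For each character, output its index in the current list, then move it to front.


MTF encoding:
'd': index 1 in ['b', 'd', 'e'] -> ['d', 'b', 'e']
'e': index 2 in ['d', 'b', 'e'] -> ['e', 'd', 'b']
'e': index 0 in ['e', 'd', 'b'] -> ['e', 'd', 'b']
'b': index 2 in ['e', 'd', 'b'] -> ['b', 'e', 'd']
'e': index 1 in ['b', 'e', 'd'] -> ['e', 'b', 'd']
'e': index 0 in ['e', 'b', 'd'] -> ['e', 'b', 'd']
'd': index 2 in ['e', 'b', 'd'] -> ['d', 'e', 'b']
'd': index 0 in ['d', 'e', 'b'] -> ['d', 'e', 'b']
'e': index 1 in ['d', 'e', 'b'] -> ['e', 'd', 'b']
'e': index 0 in ['e', 'd', 'b'] -> ['e', 'd', 'b']
'e': index 0 in ['e', 'd', 'b'] -> ['e', 'd', 'b']


Output: [1, 2, 0, 2, 1, 0, 2, 0, 1, 0, 0]


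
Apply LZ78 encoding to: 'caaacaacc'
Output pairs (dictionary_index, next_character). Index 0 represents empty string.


LZ78 encoding steps:
Dictionary: {0: ''}
Step 1: w='' (idx 0), next='c' -> output (0, 'c'), add 'c' as idx 1
Step 2: w='' (idx 0), next='a' -> output (0, 'a'), add 'a' as idx 2
Step 3: w='a' (idx 2), next='a' -> output (2, 'a'), add 'aa' as idx 3
Step 4: w='c' (idx 1), next='a' -> output (1, 'a'), add 'ca' as idx 4
Step 5: w='a' (idx 2), next='c' -> output (2, 'c'), add 'ac' as idx 5
Step 6: w='c' (idx 1), end of input -> output (1, '')


Encoded: [(0, 'c'), (0, 'a'), (2, 'a'), (1, 'a'), (2, 'c'), (1, '')]


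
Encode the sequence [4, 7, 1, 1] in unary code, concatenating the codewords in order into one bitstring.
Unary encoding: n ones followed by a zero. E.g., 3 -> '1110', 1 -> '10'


Encode each number as n ones followed by a terminating 0:
  4 -> 11110 (5 bits)
  7 -> 11111110 (8 bits)
  1 -> 10 (2 bits)
  1 -> 10 (2 bits)
Total length = 5 + 8 + 2 + 2 = 17 bits.

Unary([4, 7, 1, 1]) = 11110111111101010 (17 bits)


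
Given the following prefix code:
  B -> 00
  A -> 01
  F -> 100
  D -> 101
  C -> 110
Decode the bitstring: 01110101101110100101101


Decoding step by step:
Bits 01 -> A
Bits 110 -> C
Bits 101 -> D
Bits 101 -> D
Bits 110 -> C
Bits 100 -> F
Bits 101 -> D
Bits 101 -> D


Decoded message: ACDDCFDD


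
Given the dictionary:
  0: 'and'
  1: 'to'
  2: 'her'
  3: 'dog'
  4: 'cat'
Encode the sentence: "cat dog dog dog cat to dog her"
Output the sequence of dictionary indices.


Look up each word in the dictionary:
  'cat' -> 4
  'dog' -> 3
  'dog' -> 3
  'dog' -> 3
  'cat' -> 4
  'to' -> 1
  'dog' -> 3
  'her' -> 2

Encoded: [4, 3, 3, 3, 4, 1, 3, 2]


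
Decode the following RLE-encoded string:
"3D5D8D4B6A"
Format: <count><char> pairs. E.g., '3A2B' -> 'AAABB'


Expanding each <count><char> pair:
  3D -> 'DDD'
  5D -> 'DDDDD'
  8D -> 'DDDDDDDD'
  4B -> 'BBBB'
  6A -> 'AAAAAA'

Decoded = DDDDDDDDDDDDDDDDBBBBAAAAAA


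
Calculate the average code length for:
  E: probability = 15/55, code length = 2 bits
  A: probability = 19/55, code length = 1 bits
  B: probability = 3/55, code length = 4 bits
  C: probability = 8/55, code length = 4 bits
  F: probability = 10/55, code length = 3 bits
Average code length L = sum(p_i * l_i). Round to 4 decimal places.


Weighted contributions p_i * l_i:
  E: (15/55) * 2 = 30/55
  A: (19/55) * 1 = 19/55
  B: (3/55) * 4 = 12/55
  C: (8/55) * 4 = 32/55
  F: (10/55) * 3 = 30/55
Sum = (30 + 19 + 12 + 32 + 30)/55 = 123/55

L = 123/55 = 2.2364 bits/symbol


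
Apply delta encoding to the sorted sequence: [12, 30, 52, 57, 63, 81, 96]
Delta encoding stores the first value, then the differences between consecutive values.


First value: 12
Deltas:
  30 - 12 = 18
  52 - 30 = 22
  57 - 52 = 5
  63 - 57 = 6
  81 - 63 = 18
  96 - 81 = 15


Delta encoded: [12, 18, 22, 5, 6, 18, 15]


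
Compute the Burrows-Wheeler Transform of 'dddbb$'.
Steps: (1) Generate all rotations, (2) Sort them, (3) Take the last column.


Rotations (sorted):
  0: $dddbb -> last char: b
  1: b$dddb -> last char: b
  2: bb$ddd -> last char: d
  3: dbb$dd -> last char: d
  4: ddbb$d -> last char: d
  5: dddbb$ -> last char: $


BWT = bbddd$


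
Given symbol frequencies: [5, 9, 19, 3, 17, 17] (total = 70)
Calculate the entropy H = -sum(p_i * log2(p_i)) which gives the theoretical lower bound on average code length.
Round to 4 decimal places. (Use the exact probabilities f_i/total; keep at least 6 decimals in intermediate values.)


Per-symbol terms -p_i * log2(p_i) with p_i = f_i/70:
  p = 5/70 = 0.071429: log2(p) = -3.807355, -p*log2(p) = 0.271954
  p = 9/70 = 0.128571: log2(p) = -2.959358, -p*log2(p) = 0.380489
  p = 19/70 = 0.271429: log2(p) = -1.881356, -p*log2(p) = 0.510654
  p = 3/70 = 0.042857: log2(p) = -4.544321, -p*log2(p) = 0.194757
  p = 17/70 = 0.242857: log2(p) = -2.041820, -p*log2(p) = 0.495871
  p = 17/70 = 0.242857: log2(p) = -2.041820, -p*log2(p) = 0.495871
H = 0.271954 + 0.380489 + 0.510654 + 0.194757 + 0.495871 + 0.495871 = 2.349596

H = 2.3496 bits/symbol


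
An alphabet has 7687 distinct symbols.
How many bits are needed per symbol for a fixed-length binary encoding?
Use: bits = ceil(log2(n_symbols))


log2(7687) = 12.9082
Bracket: 2^12 = 4096 < 7687 <= 2^13 = 8192
So ceil(log2(7687)) = 13

bits = ceil(log2(7687)) = ceil(12.9082) = 13 bits


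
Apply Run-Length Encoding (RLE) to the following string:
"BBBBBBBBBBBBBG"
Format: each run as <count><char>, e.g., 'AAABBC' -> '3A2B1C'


Scanning runs left to right:
  i=0: run of 'B' x 13 -> '13B'
  i=13: run of 'G' x 1 -> '1G'

RLE = 13B1G


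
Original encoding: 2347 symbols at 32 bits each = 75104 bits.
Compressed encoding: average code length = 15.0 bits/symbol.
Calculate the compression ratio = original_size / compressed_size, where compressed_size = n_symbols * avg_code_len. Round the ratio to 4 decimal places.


original_size = n_symbols * orig_bits = 2347 * 32 = 75104 bits
compressed_size = n_symbols * avg_code_len = 2347 * 15.0 = 35205.0 bits
ratio = original_size / compressed_size = 75104 / 35205.0 = 2.1333

Compression ratio = 2.1333


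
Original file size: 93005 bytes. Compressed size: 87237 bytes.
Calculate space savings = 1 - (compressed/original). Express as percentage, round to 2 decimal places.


ratio = compressed/original = 87237/93005 = 0.937982
savings = 1 - ratio = 1 - 0.937982 = 0.062018
as a percentage: 0.062018 * 100 = 6.2%

Space savings = 1 - 87237/93005 = 6.2%


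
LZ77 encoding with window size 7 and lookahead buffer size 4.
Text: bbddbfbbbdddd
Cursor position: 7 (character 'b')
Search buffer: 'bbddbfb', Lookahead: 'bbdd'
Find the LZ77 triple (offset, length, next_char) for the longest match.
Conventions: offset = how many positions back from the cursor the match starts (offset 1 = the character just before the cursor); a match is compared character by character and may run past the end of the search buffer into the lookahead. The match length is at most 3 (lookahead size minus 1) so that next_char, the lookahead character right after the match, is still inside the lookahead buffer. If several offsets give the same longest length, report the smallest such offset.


Try each offset into the search buffer:
  offset=1 (pos 6, char 'b'): match length 2
  offset=2 (pos 5, char 'f'): match length 0
  offset=3 (pos 4, char 'b'): match length 1
  offset=4 (pos 3, char 'd'): match length 0
  offset=5 (pos 2, char 'd'): match length 0
  offset=6 (pos 1, char 'b'): match length 1
  offset=7 (pos 0, char 'b'): match length 3
Longest match has length 3 at offset 7.
next_char = character at position 7 + 3 = 10 -> 'd'

Best match: offset=7, length=3 (matching 'bbd' starting at position 0)
LZ77 triple: (7, 3, 'd')


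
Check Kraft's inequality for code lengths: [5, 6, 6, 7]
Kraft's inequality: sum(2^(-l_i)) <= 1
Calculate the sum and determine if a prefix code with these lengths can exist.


Sum = 2^(-5) + 2^(-6) + 2^(-6) + 2^(-7)
    = 0.03125 + 0.015625 + 0.015625 + 0.0078125
    = 9/128 = 0.0703125
Since 0.0703125 <= 1, Kraft's inequality IS satisfied.
A prefix code with these lengths CAN exist.

Kraft sum = 0.0703125. Satisfied.


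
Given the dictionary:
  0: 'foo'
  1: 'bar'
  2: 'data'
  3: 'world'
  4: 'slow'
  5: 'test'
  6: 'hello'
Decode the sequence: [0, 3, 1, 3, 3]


Look up each index in the dictionary:
  0 -> 'foo'
  3 -> 'world'
  1 -> 'bar'
  3 -> 'world'
  3 -> 'world'

Decoded: "foo world bar world world"


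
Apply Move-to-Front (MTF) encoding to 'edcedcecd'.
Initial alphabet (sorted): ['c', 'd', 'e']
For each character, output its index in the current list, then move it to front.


MTF encoding:
'e': index 2 in ['c', 'd', 'e'] -> ['e', 'c', 'd']
'd': index 2 in ['e', 'c', 'd'] -> ['d', 'e', 'c']
'c': index 2 in ['d', 'e', 'c'] -> ['c', 'd', 'e']
'e': index 2 in ['c', 'd', 'e'] -> ['e', 'c', 'd']
'd': index 2 in ['e', 'c', 'd'] -> ['d', 'e', 'c']
'c': index 2 in ['d', 'e', 'c'] -> ['c', 'd', 'e']
'e': index 2 in ['c', 'd', 'e'] -> ['e', 'c', 'd']
'c': index 1 in ['e', 'c', 'd'] -> ['c', 'e', 'd']
'd': index 2 in ['c', 'e', 'd'] -> ['d', 'c', 'e']


Output: [2, 2, 2, 2, 2, 2, 2, 1, 2]


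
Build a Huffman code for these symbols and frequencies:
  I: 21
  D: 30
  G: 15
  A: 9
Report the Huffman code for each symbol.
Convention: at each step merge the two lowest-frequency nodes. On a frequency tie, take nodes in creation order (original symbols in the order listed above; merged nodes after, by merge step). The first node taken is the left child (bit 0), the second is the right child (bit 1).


Huffman tree construction:
Step 1: Merge A(9) + G(15) = 24
Step 2: Merge I(21) + (A+G)(24) = 45
Step 3: Merge D(30) + (I+(A+G))(45) = 75
Read each symbol's code off the tree from the root (left child = 0, right child = 1).

Codes:
  I: 10 (length 2)
  D: 0 (length 1)
  G: 111 (length 3)
  A: 110 (length 3)
Average code length: 144/75 = 1.9200 bits/symbol


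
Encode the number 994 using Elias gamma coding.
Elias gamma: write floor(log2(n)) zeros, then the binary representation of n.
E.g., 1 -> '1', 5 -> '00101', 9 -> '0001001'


num_bits = floor(log2(994)) + 1 = 10
leading_zeros = num_bits - 1 = 9
binary(994) = 1111100010

Elias gamma(994) = '000000000' + '1111100010' = 0000000001111100010 (19 bits)


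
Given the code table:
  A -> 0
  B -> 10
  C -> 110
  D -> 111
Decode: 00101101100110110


Decoding:
0 -> A
0 -> A
10 -> B
110 -> C
110 -> C
0 -> A
110 -> C
110 -> C


Result: AABCCACC


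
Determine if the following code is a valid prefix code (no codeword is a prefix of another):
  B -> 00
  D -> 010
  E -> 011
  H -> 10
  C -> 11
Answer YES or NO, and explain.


Checking each pair (does one codeword prefix another?):
  B='00' vs D='010': no prefix
  B='00' vs E='011': no prefix
  B='00' vs H='10': no prefix
  B='00' vs C='11': no prefix
  D='010' vs B='00': no prefix
  D='010' vs E='011': no prefix
  D='010' vs H='10': no prefix
  D='010' vs C='11': no prefix
  E='011' vs B='00': no prefix
  E='011' vs D='010': no prefix
  E='011' vs H='10': no prefix
  E='011' vs C='11': no prefix
  H='10' vs B='00': no prefix
  H='10' vs D='010': no prefix
  H='10' vs E='011': no prefix
  H='10' vs C='11': no prefix
  C='11' vs B='00': no prefix
  C='11' vs D='010': no prefix
  C='11' vs E='011': no prefix
  C='11' vs H='10': no prefix
No violation found over all pairs.

YES -- this is a valid prefix code. No codeword is a prefix of any other codeword.


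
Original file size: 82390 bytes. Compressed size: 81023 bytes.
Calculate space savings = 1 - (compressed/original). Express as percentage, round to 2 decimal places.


ratio = compressed/original = 81023/82390 = 0.983408
savings = 1 - ratio = 1 - 0.983408 = 0.016592
as a percentage: 0.016592 * 100 = 1.66%

Space savings = 1 - 81023/82390 = 1.66%


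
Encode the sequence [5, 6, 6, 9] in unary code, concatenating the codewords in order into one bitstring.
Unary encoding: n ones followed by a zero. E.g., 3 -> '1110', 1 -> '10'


Encode each number as n ones followed by a terminating 0:
  5 -> 111110 (6 bits)
  6 -> 1111110 (7 bits)
  6 -> 1111110 (7 bits)
  9 -> 1111111110 (10 bits)
Total length = 6 + 7 + 7 + 10 = 30 bits.

Unary([5, 6, 6, 9]) = 111110111111011111101111111110 (30 bits)
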